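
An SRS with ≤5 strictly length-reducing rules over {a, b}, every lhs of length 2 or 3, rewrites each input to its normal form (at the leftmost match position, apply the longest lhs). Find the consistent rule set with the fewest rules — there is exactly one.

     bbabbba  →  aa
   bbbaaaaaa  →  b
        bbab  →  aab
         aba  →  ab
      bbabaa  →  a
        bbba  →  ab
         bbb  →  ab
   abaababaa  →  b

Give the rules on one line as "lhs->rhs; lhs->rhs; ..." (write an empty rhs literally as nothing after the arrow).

aaa->b; ba->b; baa->ab; bb->a

  | bbabbba => aabbba => aaaba => bba => aa
  | bbbaaaaaa => abaaaaaa => aabaaaa => aaabaa => bbaa => aaa => b
  | bbab => aab
  | aba => ab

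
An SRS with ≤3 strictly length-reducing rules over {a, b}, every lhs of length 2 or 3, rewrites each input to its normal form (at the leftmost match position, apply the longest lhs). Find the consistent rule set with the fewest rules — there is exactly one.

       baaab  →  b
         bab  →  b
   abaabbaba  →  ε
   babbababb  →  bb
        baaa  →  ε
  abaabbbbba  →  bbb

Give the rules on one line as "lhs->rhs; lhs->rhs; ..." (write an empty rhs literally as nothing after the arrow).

aa->; ba->; bba->

  | baaab => aab => b
  | bab => b
  | abaabbaba => aabbaba => bbaba => ba => ε
  | babbababb => bbababb => babb => bb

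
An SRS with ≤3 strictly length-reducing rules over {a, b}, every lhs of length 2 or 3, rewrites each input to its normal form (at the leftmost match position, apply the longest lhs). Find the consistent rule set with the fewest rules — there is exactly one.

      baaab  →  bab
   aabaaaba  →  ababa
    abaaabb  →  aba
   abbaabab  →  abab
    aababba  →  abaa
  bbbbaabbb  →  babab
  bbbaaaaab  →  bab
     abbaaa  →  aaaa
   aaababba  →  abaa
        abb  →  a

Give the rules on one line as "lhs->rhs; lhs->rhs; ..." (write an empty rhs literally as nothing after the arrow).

aab->ab; abb->a; bbb->ba

  | baaab => baab => bab
  | aabaaaba => abaaaba => abaaba => ababa
  | abaaabb => abaabb => ababb => aba
  | abbaabab => aaabab => aabab => abab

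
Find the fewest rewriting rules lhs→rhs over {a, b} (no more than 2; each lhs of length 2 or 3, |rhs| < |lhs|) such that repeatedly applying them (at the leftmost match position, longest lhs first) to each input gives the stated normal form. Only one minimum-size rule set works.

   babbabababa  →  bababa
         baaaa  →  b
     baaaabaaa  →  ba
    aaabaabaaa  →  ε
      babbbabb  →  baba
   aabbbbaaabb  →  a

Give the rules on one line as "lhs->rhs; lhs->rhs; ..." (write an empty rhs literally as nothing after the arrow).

  | babbabababa => baabababa => bbbababa => bababa
  | baaaa => bbaa => aa => b
  | baaaabaaa => bbaabaaa => aabaaa => bbaaa => aaa => ba
  | aaabaabaaa => babaabaaa => babbbaaa => babaaa => babba => baa => bb => ε

aa->b; bb->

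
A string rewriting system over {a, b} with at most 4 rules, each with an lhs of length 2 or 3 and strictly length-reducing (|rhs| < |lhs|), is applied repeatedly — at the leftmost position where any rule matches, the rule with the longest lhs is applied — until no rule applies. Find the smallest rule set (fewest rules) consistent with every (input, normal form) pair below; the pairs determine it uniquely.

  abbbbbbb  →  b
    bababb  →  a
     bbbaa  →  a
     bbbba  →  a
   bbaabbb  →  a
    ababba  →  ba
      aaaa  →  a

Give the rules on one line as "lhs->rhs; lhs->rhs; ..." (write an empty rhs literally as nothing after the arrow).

aa->b; ab->b; bb->a; bba->a

  | abbbbbbb => bbbbbbb => abbbbb => bbbbb => abbb => bbb => ab => b
  | bababb => bbabb => abb => bb => a
  | bbbaa => abaa => baa => bb => a
  | bbbba => abba => bba => a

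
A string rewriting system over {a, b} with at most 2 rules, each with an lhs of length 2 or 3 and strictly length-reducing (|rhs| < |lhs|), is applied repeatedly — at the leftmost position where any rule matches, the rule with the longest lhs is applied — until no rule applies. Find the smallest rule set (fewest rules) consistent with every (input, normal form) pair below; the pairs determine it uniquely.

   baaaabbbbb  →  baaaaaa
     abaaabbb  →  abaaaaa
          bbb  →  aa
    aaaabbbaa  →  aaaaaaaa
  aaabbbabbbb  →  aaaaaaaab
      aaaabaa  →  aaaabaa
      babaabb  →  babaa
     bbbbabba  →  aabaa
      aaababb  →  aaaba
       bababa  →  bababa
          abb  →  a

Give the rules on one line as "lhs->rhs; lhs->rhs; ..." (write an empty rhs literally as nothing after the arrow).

bb->; bbb->aa

  | baaaabbbbb => baaaaaabb => baaaaaa
  | abaaabbb => abaaaaa
  | bbb => aa
  | aaaabbbaa => aaaaaaaa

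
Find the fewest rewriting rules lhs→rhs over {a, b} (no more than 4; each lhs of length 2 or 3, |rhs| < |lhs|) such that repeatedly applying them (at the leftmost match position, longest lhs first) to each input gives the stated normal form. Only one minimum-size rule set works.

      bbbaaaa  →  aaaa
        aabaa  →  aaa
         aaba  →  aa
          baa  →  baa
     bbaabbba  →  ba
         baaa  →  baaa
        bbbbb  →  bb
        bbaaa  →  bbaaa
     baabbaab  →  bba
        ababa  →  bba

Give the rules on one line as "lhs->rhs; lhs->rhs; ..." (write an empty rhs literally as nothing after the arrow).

aab->a; ab->b; bbb->

  | bbbaaaa => aaaa
  | aabaa => aaa
  | aaba => aa
  | baa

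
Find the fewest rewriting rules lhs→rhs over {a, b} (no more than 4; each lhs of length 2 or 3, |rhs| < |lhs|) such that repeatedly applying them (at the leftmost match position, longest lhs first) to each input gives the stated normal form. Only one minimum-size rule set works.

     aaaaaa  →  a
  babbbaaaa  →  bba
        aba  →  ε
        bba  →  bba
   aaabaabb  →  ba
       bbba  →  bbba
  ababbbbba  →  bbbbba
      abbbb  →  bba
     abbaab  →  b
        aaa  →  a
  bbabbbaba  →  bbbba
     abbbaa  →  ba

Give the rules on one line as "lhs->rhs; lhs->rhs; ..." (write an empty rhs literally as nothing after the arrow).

  | aaaaaa => aaaaa => aaaa => aaa => aa => a
  | babbbaaaa => bbabaaaa => bbaaa => bbaa => bba
  | aba => ε
  | bba

aa->a; ab->; aba->; abb->ba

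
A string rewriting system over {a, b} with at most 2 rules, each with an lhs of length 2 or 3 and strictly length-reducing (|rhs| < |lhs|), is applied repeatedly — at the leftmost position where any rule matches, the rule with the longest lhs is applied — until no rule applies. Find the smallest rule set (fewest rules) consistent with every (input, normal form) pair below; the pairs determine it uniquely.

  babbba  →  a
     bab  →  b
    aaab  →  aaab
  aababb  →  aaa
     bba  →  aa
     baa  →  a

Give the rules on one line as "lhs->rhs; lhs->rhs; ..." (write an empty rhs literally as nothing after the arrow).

  | babbba => bbba => aba => a
  | bab => b
  | aaab
  | aababb => aabb => aaa

ba->; bb->a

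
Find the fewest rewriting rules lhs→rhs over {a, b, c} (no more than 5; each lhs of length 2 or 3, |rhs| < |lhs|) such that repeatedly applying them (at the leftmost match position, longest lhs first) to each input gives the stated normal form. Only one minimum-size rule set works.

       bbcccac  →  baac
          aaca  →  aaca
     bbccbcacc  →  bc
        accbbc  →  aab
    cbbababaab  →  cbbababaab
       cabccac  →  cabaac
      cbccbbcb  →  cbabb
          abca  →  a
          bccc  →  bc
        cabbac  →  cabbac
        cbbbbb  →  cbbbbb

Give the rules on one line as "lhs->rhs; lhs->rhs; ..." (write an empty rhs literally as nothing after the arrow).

bbc->b; bca->; cc->a; ccc->c

  | bbcccac => bccac => baac
  | aaca
  | bbccbcacc => bcbcacc => bccc => bc
  | accbbc => aabbc => aab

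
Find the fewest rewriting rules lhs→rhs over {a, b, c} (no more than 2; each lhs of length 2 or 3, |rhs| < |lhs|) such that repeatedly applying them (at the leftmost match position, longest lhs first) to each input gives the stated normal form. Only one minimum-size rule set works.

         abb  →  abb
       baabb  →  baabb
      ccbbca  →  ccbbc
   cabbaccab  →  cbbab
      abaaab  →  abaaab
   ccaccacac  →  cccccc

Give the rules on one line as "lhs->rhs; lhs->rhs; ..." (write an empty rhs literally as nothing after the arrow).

acc->; ca->c

  | abb
  | baabb
  | ccbbca => ccbbc
  | cabbaccab => cbbaccab => cbbab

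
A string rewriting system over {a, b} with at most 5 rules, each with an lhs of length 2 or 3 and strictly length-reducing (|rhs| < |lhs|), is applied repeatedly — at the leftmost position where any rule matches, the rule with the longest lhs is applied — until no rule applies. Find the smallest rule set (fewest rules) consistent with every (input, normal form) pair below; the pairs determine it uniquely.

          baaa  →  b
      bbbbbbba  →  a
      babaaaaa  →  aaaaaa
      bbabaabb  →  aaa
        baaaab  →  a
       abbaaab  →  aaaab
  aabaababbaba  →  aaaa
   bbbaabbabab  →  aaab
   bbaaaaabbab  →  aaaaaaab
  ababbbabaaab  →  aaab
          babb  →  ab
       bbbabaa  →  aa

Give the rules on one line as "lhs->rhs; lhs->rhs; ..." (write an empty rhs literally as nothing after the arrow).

aba->a; abb->a; ba->b; bb->a

  | baaa => baa => ba => b
  | bbbbbbba => abbbbba => abbba => aba => a
  | babaaaaa => bbaaaaa => aaaaaa
  | bbabaabb => aabaabb => aaabb => aaa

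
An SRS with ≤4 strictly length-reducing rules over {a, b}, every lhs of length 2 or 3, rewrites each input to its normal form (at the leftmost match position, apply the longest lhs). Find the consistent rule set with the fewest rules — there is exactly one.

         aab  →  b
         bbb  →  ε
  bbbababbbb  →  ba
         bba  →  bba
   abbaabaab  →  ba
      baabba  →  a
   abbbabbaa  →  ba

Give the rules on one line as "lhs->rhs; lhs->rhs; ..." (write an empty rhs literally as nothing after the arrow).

ab->b; baa->ab; bab->ba; bbb->

  | aab => ab => b
  | bbb => ε
  | bbbababbbb => ababbbb => babbbb => babbb => babb => bab => ba
  | bba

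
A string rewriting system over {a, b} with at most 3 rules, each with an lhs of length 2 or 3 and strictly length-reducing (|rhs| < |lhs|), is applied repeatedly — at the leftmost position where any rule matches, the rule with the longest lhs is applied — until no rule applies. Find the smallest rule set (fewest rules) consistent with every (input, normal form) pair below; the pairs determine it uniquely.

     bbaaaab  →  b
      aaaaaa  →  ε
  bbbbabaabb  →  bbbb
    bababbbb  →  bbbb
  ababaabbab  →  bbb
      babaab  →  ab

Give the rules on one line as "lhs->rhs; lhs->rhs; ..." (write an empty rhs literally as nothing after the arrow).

aa->; aba->bb; ba->

  | bbaaaab => baaab => aab => b
  | aaaaaa => aaaa => aa => ε
  | bbbbabaabb => bbbbaabb => bbbabb => bbbb
  | bababbbb => babbbb => bbbb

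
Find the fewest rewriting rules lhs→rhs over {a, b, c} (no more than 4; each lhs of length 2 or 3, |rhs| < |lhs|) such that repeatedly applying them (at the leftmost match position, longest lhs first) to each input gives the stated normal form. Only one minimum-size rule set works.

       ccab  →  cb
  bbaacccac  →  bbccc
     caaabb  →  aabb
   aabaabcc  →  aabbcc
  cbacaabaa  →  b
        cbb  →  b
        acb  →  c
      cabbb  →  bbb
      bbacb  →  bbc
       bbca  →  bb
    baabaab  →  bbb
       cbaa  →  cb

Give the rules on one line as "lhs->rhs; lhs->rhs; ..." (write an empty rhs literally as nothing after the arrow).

acb->c; baa->b; ca->; cbb->b

  | ccab => cb
  | bbaacccac => bbcccac => bbccc
  | caaabb => aabb
  | aabaabcc => aabbcc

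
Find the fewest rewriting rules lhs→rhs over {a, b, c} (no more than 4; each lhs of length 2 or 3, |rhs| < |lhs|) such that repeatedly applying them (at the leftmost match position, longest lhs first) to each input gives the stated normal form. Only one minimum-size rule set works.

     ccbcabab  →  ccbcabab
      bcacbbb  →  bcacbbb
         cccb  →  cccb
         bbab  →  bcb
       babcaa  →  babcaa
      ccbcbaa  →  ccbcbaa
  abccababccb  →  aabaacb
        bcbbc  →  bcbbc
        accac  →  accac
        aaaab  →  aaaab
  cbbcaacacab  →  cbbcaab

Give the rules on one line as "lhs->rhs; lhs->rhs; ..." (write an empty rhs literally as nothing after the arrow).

  | ccbcabab
  | bcacbbb
  | cccb
  | bbab => bcb

aca->a; bba->bc; bcc->ac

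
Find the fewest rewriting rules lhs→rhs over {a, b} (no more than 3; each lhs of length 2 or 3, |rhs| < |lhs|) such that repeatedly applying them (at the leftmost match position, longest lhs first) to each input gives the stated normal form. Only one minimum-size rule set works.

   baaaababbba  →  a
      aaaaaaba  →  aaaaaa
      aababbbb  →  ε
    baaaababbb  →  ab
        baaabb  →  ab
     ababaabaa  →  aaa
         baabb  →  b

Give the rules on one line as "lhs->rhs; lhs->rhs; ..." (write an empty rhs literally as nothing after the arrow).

  | baaaababbba => aaababbba => aaabbba => aabba => aba => a
  | aaaaaaba => aaaaaa
  | aababbbb => aabbbb => abbb => bb => ε
  | baaaababbb => aaababbb => aaabbb => aabb => ab

abb->b; ba->; bb->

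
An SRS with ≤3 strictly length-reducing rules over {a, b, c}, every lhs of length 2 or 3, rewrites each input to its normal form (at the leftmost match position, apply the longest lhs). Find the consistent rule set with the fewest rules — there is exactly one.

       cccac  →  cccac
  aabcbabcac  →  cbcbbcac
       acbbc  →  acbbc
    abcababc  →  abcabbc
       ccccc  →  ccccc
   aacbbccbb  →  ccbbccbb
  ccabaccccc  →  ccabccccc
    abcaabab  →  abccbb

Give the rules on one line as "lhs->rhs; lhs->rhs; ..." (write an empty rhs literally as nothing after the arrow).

aa->c; ba->b

  | cccac
  | aabcbabcac => cbcbabcac => cbcbbcac
  | acbbc
  | abcababc => abcabbc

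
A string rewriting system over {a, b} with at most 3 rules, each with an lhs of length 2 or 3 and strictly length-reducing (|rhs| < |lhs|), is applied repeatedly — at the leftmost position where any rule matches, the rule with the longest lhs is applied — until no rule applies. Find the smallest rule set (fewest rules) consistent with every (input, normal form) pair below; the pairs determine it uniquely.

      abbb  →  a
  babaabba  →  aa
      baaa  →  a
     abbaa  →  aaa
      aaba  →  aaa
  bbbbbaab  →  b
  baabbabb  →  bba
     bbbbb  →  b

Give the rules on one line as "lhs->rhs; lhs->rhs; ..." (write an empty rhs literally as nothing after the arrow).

  | abbb => abb => ab => a
  | babaabba => baaabba => abba => aba => aa
  | baaa => a
  | abbaa => abaa => aaa

ab->a; baa->; bbb->b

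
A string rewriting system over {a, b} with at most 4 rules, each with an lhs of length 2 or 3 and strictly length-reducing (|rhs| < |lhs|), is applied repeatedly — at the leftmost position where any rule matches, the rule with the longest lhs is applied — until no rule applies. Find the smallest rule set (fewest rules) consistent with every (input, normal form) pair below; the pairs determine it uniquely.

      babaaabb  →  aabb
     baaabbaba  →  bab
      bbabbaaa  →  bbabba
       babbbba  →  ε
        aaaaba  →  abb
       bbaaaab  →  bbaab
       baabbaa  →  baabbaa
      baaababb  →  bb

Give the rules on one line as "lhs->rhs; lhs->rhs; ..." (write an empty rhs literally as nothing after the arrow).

  | babaaabb => bbbaabb => aabb
  | baaabbaba => babbaba => babbbb => bab
  | bbabbaaa => bbabba
  | babbbba => baba => bbb => ε

aaa->a; aba->bb; bbb->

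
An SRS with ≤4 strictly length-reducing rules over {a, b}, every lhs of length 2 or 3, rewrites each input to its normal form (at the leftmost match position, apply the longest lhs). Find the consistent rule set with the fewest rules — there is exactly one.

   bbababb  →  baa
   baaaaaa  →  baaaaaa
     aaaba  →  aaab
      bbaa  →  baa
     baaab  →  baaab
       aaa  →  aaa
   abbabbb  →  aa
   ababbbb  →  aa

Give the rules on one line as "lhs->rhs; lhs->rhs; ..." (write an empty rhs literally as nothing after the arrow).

  | bbababb => bababb => babbb => babb => baa
  | baaaaaa
  | aaaba => aaab
  | bbaa => baa

aba->ab; bb->a; bba->ba; bbb->bb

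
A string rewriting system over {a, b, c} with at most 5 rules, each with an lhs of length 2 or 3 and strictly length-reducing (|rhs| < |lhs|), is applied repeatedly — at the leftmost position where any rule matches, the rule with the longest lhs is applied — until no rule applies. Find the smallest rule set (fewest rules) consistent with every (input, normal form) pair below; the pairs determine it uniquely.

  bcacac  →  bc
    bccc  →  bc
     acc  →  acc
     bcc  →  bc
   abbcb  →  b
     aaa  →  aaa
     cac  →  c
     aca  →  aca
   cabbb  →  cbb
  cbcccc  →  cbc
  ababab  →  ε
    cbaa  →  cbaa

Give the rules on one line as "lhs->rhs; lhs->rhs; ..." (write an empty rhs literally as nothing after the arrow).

ab->; bcb->b; bcc->bc; cac->c

  | bcacac => bcac => bc
  | bccc => bcc => bc
  | acc
  | bcc => bc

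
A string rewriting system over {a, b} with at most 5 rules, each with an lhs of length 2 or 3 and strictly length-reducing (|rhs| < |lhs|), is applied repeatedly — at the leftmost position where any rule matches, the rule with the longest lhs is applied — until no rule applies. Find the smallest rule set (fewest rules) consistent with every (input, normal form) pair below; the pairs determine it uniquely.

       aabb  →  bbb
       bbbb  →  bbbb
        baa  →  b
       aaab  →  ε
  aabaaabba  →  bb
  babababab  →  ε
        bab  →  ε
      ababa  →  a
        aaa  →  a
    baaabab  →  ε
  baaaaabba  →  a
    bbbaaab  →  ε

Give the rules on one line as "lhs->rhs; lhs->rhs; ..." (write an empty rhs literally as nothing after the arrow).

aa->b; ab->; ba->a; bba->b

  | aabb => bbb
  | bbbb
  | baa => aa => b
  | aaab => bab => ab => ε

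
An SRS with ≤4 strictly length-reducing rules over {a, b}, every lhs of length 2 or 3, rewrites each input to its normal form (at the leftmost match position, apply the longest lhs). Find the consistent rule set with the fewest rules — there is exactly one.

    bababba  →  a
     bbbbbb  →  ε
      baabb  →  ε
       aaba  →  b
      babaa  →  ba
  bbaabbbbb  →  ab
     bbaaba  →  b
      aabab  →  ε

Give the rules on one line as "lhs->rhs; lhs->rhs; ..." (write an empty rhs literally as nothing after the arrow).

aa->a; aba->b; bab->b; bb->

  | bababba => babba => bba => a
  | bbbbbb => bbbb => bb => ε
  | baabb => babb => bb => ε
  | aaba => aba => b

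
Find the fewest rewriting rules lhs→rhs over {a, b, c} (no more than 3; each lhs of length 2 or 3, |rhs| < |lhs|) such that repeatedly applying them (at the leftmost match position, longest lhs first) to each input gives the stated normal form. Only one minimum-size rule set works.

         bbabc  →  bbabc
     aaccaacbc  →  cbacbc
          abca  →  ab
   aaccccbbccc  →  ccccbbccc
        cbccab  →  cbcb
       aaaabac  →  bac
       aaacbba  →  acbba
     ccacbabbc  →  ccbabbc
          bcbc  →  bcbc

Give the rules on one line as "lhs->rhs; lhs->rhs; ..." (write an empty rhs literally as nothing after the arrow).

aa->; ca->; caa->ba

  | bbabc
  | aaccaacbc => ccaacbc => cbacbc
  | abca => ab
  | aaccccbbccc => ccccbbccc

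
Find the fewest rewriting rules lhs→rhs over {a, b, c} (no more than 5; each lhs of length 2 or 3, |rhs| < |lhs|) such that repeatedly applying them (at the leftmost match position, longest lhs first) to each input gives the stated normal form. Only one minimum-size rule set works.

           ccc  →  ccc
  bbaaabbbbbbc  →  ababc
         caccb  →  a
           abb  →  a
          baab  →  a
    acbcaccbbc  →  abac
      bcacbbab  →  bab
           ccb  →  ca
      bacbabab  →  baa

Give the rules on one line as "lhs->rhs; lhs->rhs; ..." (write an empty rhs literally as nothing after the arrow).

aab->ba; bb->; cac->; cb->a

  | ccc
  | bbaaabbbbbbc => aaabbbbbbc => ababbbbbc => ababbbc => ababc
  | caccb => cb => a
  | abb => a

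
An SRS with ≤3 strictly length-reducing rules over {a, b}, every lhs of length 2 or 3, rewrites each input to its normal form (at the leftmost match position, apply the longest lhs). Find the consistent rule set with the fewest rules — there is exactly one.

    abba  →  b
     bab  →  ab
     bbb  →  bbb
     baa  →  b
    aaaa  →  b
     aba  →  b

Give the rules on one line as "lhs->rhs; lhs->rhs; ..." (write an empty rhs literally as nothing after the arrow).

aa->b; ba->a

  | abba => aba => aa => b
  | bab => ab
  | bbb
  | baa => aa => b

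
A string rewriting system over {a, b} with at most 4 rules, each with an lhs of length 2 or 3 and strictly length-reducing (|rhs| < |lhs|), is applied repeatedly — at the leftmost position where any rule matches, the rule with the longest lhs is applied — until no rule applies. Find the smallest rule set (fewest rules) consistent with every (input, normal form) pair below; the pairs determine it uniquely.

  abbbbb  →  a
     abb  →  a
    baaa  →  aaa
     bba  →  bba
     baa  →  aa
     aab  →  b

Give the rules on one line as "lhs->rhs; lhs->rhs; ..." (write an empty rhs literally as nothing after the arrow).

  | abbbbb => abbbb => abbb => abb => ab => a
  | abb => ab => a
  | baaa => aaa
  | bba

aab->b; ab->a; baa->aa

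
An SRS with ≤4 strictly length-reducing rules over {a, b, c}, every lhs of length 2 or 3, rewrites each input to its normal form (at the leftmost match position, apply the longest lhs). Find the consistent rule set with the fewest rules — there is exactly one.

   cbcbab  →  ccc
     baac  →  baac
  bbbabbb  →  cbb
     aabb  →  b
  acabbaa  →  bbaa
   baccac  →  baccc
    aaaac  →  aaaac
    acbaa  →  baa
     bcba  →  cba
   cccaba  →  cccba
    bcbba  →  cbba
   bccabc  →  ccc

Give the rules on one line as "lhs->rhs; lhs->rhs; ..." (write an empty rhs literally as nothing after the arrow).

ab->c; acb->b; bc->c; ca->c

  | cbcbab => ccbab => ccbc => ccc
  | baac
  | bbbabbb => bbbcbb => bbcbb => bcbb => cbb
  | aabb => acb => b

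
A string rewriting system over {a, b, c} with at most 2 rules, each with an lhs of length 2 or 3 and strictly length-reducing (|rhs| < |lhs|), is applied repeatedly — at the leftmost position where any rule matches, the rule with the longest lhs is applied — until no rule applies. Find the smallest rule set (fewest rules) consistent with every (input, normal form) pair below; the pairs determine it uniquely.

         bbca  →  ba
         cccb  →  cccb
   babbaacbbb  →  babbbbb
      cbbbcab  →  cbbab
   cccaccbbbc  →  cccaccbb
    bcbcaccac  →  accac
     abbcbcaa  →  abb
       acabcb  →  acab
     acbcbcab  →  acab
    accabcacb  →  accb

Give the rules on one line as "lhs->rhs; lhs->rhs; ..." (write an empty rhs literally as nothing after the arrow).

  | bbca => ba
  | cccb
  | babbaacbbb => babbbcbbb => babbbbb
  | cbbbcab => cbbab

aa->b; bc->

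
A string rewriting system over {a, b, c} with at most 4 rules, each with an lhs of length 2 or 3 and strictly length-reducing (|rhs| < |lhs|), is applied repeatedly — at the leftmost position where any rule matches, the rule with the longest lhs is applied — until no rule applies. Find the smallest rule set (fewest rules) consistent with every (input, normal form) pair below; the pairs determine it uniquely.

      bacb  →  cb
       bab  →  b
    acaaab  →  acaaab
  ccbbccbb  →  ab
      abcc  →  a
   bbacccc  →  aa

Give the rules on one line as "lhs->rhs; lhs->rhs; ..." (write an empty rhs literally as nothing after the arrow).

ba->; bb->b; cc->a

  | bacb => cb
  | bab => b
  | acaaab
  | ccbbccbb => abbccbb => abccbb => ababb => abb => ab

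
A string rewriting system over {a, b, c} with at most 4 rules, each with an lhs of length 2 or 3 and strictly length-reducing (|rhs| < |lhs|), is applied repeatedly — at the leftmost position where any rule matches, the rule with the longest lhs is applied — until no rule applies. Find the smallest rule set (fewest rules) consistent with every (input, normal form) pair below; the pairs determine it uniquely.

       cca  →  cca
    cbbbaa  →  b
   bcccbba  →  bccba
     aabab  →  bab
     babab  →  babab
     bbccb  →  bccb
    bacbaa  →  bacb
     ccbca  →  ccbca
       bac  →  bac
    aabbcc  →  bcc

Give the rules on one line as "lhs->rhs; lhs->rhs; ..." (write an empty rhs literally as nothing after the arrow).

aa->; bb->b; cbb->b

  | cca
  | cbbbaa => bbaa => baa => b
  | bcccbba => bccba
  | aabab => bab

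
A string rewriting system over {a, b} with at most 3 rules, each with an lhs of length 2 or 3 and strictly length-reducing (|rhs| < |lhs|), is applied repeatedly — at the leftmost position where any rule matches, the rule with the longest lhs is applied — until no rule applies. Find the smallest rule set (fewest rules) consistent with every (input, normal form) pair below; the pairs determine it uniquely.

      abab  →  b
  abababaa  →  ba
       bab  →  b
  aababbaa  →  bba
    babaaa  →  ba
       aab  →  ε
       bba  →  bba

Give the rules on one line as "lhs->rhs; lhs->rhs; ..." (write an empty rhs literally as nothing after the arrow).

aa->a; ab->; aba->

  | abab => b
  | abababaa => babaa => ba
  | bab => b
  | aababbaa => ababbaa => bbaa => bba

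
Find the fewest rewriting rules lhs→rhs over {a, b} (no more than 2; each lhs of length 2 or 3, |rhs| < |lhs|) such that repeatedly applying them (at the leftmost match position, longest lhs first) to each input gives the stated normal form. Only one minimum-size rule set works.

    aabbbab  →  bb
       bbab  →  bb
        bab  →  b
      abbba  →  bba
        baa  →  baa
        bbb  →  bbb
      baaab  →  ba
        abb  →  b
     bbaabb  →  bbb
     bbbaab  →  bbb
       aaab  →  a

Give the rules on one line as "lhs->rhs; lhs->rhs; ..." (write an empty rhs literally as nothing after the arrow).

  | aabbbab => bbab => bb
  | bbab => bb
  | bab => b
  | abbba => bba

aab->; ab->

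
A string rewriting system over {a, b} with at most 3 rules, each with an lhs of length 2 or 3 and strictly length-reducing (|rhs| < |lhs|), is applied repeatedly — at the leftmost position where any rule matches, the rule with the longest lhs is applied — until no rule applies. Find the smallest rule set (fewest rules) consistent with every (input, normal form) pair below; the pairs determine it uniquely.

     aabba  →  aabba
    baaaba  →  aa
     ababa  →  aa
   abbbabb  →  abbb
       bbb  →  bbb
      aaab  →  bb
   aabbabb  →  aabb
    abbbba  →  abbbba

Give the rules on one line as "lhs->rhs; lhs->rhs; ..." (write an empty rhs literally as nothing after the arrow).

  | aabba
  | baaaba => ababa => aa
  | ababa => aa
  | abbbabb => abbb

aaa->b; baa->ab; bab->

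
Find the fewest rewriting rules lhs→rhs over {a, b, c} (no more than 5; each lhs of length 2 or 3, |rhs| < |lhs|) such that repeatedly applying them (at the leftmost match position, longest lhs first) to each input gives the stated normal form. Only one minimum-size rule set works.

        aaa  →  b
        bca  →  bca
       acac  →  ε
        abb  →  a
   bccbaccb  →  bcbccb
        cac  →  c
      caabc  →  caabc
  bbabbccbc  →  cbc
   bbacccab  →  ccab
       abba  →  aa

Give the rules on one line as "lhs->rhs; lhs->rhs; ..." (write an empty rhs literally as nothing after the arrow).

  | aaa => b
  | bca
  | acac => ac => ε
  | abb => a

aaa->b; ac->; bb->; cba->b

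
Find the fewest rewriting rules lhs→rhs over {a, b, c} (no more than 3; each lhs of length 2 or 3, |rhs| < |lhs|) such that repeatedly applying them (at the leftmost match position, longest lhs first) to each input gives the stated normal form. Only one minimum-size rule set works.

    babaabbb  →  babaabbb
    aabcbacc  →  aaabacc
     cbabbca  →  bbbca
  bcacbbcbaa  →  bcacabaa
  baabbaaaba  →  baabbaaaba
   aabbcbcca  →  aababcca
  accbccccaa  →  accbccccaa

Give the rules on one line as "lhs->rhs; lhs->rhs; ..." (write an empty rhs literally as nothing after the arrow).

  | babaabbb
  | aabcbacc => aaabacc
  | cbabbca => bbbca
  | bcacbbcbaa => bcacbcbaa => bcacabaa

bcb->ab; cba->b; cbb->cb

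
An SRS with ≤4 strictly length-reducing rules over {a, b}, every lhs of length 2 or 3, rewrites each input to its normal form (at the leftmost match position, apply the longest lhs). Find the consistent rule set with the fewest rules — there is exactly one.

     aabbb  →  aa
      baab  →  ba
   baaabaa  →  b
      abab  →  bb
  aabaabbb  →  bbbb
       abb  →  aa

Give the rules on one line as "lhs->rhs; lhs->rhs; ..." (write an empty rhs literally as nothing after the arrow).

  | aabbb => aaab => aa
  | baab => ba
  | baaabaa => baaba => bab => b
  | abab => bb

ab->; aba->b; abb->aa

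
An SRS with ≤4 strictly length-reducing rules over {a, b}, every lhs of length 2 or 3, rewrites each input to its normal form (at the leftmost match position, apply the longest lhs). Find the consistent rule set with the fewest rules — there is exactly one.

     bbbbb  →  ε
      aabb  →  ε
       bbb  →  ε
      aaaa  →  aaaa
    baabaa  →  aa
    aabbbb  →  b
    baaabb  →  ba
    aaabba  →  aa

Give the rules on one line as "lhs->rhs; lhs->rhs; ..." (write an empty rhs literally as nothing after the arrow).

aab->b; bb->; bbb->

  | bbbbb => bb => ε
  | aabb => bb => ε
  | bbb => ε
  | aaaa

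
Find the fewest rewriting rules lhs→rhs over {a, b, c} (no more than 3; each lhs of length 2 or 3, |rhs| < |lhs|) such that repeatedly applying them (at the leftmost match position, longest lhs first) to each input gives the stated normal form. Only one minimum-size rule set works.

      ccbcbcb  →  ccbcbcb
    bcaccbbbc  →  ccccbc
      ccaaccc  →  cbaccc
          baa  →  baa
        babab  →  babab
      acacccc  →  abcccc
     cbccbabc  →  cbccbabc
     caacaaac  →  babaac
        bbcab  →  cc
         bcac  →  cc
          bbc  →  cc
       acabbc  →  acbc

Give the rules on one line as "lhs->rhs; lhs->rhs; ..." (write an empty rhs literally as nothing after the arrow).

bb->c; ca->b

  | ccbcbcb
  | bcaccbbbc => bbccbbbc => cccbbbc => ccccbc
  | ccaaccc => cbaccc
  | baa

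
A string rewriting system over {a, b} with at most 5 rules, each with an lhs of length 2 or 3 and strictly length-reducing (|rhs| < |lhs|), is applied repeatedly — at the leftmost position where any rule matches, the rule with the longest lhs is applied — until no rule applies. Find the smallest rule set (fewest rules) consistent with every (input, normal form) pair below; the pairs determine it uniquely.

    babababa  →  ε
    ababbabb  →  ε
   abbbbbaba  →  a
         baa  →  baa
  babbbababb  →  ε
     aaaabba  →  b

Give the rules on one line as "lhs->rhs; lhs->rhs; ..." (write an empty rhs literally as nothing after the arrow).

  | babababa => bbbaba => baba => bb => ε
  | ababbabb => bbbabb => babb => bab => bb => ε
  | abbbbbaba => abbbbaba => abbbaba => abbaba => ababa => bba => a
  | baa

ab->b; aba->b; abb->ab; bb->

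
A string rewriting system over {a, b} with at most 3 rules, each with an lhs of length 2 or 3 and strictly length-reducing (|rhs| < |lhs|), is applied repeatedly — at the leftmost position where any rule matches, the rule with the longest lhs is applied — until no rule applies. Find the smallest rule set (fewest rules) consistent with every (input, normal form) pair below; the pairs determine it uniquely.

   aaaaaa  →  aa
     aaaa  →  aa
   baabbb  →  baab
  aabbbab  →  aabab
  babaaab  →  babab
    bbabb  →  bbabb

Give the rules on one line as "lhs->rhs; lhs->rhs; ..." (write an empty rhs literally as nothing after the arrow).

  | aaaaaa => aaaa => aa
  | aaaa => aa
  | baabbb => baab
  | aabbbab => aabab

aaa->a; bbb->b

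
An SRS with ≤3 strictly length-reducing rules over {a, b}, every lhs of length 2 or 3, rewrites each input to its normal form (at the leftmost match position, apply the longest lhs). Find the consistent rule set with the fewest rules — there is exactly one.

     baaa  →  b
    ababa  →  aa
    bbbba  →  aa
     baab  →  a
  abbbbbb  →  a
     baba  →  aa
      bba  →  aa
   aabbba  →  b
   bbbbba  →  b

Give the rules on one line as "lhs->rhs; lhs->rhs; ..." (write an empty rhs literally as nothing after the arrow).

ab->b; ba->b; bb->a

  | baaa => baa => ba => b
  | ababa => baba => bba => aa
  | bbbba => abba => bba => aa
  | baab => bab => bb => a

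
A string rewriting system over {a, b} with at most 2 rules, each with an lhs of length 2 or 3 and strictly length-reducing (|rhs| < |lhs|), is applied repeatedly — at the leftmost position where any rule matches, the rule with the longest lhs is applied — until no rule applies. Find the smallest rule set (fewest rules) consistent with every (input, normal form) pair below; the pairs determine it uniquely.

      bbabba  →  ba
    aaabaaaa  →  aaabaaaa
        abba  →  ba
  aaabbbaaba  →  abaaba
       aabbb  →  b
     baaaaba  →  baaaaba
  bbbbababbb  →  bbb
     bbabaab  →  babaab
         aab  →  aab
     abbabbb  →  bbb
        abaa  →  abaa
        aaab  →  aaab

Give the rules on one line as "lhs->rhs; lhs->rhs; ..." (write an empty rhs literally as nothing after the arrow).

  | bbabba => babba => bba => ba
  | aaabaaaa
  | abba => ba
  | aaabbbaaba => aabbaaba => abaaba

abb->b; bba->ba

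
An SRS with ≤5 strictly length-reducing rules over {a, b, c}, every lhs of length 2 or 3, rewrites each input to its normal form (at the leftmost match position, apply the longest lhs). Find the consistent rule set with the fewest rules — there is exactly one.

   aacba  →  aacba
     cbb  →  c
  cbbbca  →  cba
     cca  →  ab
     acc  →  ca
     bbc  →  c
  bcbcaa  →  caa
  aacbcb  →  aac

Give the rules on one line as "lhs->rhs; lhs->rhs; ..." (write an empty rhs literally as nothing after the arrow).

acc->ca; bb->; bc->b; cca->ab

  | aacba
  | cbb => c
  | cbbbca => cbca => cba
  | cca => ab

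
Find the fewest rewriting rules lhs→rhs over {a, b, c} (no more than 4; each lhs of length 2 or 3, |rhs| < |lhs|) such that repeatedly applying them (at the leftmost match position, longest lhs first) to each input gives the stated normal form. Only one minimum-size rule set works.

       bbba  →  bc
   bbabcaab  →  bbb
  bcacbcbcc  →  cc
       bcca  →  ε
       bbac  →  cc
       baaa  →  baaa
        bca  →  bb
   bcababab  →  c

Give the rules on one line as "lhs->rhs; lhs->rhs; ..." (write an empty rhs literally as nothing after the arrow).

  | bbba => bab => bc
  | bbabcaab => abbcaab => cbcaab => cbbab => cabb => bbb
  | bcacbcbcc => bbcbcbcc => bcbcc => cc
  | bcca => bcb => ε

ab->c; bba->ab; bcb->; ca->b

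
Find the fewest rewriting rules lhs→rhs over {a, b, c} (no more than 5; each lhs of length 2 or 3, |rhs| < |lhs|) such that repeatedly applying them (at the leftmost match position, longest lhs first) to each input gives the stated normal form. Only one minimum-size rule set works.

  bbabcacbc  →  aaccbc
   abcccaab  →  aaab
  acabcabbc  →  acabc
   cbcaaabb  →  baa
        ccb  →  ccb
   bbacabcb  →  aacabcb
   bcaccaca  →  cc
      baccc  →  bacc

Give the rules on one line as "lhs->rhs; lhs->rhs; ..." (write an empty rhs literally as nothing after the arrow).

  | bbabcacbc => aabcacbc => aacccbc => aaccbc
  | abcccaab => abccaab => abbab => aaab
  | acabcabbc => acaccbbc => acaccac => acabc
  | cbcaaabb => cccaabb => ccaabb => babb => baa

bb->a; bca->cc; cca->b; ccc->cc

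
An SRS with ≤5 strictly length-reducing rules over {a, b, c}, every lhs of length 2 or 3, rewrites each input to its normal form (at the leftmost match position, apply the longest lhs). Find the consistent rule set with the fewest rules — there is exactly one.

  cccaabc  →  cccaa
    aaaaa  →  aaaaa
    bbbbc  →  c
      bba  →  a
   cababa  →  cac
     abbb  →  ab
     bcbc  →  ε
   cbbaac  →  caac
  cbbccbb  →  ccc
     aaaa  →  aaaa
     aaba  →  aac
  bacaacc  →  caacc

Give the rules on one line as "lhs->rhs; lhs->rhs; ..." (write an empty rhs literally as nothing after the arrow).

aba->ac; ba->; bb->; bc->

  | cccaabc => cccaa
  | aaaaa
  | bbbbc => bbc => c
  | bba => a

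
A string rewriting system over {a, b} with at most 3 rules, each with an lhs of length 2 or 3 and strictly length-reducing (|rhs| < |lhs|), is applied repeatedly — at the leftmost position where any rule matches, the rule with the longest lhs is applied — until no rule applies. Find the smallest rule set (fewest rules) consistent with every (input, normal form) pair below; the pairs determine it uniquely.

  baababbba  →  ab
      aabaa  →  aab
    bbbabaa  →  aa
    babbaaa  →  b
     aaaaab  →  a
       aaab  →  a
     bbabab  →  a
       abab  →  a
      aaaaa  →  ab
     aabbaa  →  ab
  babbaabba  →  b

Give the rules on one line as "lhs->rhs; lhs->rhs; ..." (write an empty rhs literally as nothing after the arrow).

  | baababbba => bababbba => bbabbba => abbba => aba => ab
  | aabaa => aaba => aab
  | bbbabaa => babaa => bbaa => aa
  | babbaaa => bbbaaa => baaa => baa => ba => b

aaa->ab; ba->b; bb->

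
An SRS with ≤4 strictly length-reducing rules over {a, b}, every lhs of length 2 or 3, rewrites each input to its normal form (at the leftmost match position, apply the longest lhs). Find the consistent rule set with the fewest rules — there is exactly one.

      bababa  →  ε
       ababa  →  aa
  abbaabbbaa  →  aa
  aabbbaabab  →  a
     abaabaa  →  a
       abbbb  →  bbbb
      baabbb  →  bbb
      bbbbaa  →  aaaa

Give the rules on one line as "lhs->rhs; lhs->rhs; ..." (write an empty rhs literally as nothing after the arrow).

ab->b; ba->; bab->a; bba->aa

  | bababa => aaba => aba => ba => ε
  | ababa => baba => aa
  | abbaabbbaa => bbaabbbaa => aaabbbaa => aabbbaa => abbbaa => bbbaa => baaa => aa
  | aabbbaabab => abbbaabab => bbbaabab => baaabab => aabab => abab => bab => a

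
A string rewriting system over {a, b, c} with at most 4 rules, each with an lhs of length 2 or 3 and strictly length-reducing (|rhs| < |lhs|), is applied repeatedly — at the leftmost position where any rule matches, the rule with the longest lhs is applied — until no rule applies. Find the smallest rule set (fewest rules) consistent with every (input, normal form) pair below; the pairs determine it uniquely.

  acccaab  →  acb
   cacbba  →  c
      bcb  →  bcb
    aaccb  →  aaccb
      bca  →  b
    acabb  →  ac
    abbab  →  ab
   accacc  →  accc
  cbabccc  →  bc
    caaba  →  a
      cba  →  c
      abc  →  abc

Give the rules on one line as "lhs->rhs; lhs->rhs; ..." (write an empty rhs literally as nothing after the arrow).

  | acccaab => accab => acb
  | cacbba => cbba => cca => c
  | bcb
  | aaccb

ba->; bb->c; bcc->ab; ca->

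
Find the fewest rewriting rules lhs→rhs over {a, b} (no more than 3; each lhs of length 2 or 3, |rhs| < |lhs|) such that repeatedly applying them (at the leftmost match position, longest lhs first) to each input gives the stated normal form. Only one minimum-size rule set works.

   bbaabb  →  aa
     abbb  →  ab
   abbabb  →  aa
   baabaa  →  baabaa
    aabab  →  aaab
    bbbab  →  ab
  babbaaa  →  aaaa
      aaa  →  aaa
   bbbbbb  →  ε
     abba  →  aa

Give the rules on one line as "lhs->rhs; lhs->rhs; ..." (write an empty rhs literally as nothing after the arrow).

  | bbaabb => aabb => aa
  | abbb => ab
  | abbabb => aabb => aa
  | baabaa

bab->ab; bb->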